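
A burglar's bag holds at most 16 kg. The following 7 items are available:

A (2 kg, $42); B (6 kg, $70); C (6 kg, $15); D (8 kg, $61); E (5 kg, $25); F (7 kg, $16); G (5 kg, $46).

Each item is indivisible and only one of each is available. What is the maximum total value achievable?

Check high-value combinations within 16 kg:
- A+B+D: weight 2+6+8=16, value 42+70+61=173
- A+B+G: weight 2+6+5=13, value 42+70+46=158
- A+D+G: weight 2+8+5=15, value 42+61+46=149
Best: $173.

$173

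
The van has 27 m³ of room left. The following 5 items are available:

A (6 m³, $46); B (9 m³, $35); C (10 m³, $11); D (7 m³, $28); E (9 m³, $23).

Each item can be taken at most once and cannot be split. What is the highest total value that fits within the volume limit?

$109

Check high-value combinations within 27 m³:
- A+B+D: volume 6+9+7=22, value 46+35+28=109
- A+B+E: volume 6+9+9=24, value 46+35+23=104
- A+D+E: volume 6+7+9=22, value 46+28+23=97
Best: $109.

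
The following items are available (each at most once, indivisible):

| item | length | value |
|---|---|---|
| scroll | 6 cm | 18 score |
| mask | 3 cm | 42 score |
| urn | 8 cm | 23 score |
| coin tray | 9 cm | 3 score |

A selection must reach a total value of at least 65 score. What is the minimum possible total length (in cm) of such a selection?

Subsets with value ≥ 65, sorted by total length:
- mask+urn: length 11, value 65
- scroll+mask+urn: length 17, value 83
- mask+urn+coin tray: length 20, value 68
Minimum length: 11 cm.

11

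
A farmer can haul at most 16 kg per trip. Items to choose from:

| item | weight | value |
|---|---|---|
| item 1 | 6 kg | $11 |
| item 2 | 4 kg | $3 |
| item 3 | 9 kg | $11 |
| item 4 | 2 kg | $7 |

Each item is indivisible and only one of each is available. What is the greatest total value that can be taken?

$22

Check high-value combinations within 16 kg:
- item 1+item 3: weight 6+9=15, value 11+11=22
- item 1+item 2+item 4: weight 6+4+2=12, value 11+3+7=21
- item 2+item 3+item 4: weight 4+9+2=15, value 3+11+7=21
Best: $22.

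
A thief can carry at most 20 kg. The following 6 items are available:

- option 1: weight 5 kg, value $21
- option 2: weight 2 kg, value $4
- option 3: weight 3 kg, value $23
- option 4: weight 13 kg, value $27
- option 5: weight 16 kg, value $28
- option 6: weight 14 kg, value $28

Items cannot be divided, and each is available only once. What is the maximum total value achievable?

Check high-value combinations within 20 kg:
- option 2+option 3+option 6: weight 2+3+14=19, value 4+23+28=55
- option 2+option 3+option 4: weight 2+3+13=18, value 4+23+27=54
- option 1+option 2+option 4: weight 5+2+13=20, value 21+4+27=52
- option 3+option 6: weight 3+14=17, value 23+28=51
- option 3+option 5: weight 3+16=19, value 23+28=51
Best: $55.

$55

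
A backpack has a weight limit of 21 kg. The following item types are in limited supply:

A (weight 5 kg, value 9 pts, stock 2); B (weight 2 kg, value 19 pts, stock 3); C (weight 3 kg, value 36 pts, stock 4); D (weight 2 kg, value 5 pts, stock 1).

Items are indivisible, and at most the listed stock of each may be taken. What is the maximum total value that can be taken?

Top feasible selections:
- 3×B + 4×C + 1×D: weight 20, value 206
- 3×B + 4×C: weight 18, value 201
- 1×A + 2×B + 4×C: weight 21, value 191
- 2×B + 4×C + 1×D: weight 18, value 187
Best: 206 pts.

206 pts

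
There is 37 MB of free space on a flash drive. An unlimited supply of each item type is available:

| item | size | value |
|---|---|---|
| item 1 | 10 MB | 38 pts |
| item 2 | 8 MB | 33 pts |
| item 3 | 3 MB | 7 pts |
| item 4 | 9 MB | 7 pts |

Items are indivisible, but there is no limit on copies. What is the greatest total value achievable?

144 pts

Best value-per-unit is item 2 at 33/8; filling with it alone gives 4×33 = 132.
Optimal mix: 1×item 1 + 3×item 2 + 1×item 3 → size 37, value 144.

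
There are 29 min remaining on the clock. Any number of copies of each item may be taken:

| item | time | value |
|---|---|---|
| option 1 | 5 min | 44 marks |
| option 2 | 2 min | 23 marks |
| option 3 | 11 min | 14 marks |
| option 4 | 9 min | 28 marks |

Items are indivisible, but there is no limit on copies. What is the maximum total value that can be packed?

322 marks

Best value-per-unit is option 2 at 23/2, and filling with it alone uses time 14×2=28. No mix of the others beats 14×23 = 322.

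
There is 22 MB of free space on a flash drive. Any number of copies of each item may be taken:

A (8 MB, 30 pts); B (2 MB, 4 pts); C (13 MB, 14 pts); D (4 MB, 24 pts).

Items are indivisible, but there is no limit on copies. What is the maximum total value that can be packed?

124 pts

Best value-per-unit is D at 24/4; filling with it alone gives 5×24 = 120.
Optimal mix: 1×B + 5×D → size 22, value 124.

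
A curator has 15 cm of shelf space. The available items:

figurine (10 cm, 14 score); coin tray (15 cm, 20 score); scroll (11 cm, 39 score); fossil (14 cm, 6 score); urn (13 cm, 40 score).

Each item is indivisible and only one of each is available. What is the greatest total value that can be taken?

Check high-value combinations within 15 cm:
- urn: length 13, value 40
- scroll: length 11, value 39
- coin tray: length 15, value 20
- figurine: length 10, value 14
- fossil: length 14, value 6
Best: 40 score.

40 score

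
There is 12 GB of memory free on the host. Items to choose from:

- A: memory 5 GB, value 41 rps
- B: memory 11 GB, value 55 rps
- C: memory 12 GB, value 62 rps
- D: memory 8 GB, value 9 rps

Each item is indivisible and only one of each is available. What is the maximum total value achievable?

This is a 0/1 knapsack; check combinations near the capacity.
- C: memory 12, value 62
- B: memory 11, value 55
- A: memory 5, value 41
- D: memory 8, value 9
Best: 62 rps.

62 rps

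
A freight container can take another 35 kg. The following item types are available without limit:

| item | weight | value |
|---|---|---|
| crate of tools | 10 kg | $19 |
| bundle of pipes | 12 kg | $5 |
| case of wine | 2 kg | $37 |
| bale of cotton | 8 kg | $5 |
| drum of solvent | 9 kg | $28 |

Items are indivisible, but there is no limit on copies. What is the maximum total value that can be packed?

Best value-per-unit is case of wine at 37/2, and filling with it alone uses weight 17×2=34. No mix of the others beats 17×37 = 629.

$629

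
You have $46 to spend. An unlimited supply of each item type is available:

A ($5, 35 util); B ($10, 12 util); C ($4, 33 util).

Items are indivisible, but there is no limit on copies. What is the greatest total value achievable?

367 util

Best value-per-unit is C at 33/4; filling with it alone gives 11×33 = 363.
Optimal mix: 2×A + 9×C → cost 46, value 367.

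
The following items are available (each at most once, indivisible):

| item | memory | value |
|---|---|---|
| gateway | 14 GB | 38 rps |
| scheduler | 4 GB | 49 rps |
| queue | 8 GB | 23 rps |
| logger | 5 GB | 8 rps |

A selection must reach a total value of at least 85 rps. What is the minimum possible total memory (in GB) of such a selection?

18

Subsets with value ≥ 85, sorted by total memory:
- gateway+scheduler: memory 18, value 87
- gateway+scheduler+logger: memory 23, value 95
Minimum memory: 18 GB.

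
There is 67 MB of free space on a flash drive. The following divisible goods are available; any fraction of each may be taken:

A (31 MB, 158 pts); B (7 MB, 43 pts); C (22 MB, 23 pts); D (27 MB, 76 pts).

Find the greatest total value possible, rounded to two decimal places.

Take in order of value per unit:
- B (43/7 per unit): all 7 → value 43, running total 43.00
- A (158/31 per unit): all 31 → value 158, running total 201.00
- D (76/27 per unit): all 27 → value 76, running total 277.00
- C (23/22 per unit): 2 of 22 → value 2×23/22 = 2.0909, running total 279.09
Total 279.09.

279.09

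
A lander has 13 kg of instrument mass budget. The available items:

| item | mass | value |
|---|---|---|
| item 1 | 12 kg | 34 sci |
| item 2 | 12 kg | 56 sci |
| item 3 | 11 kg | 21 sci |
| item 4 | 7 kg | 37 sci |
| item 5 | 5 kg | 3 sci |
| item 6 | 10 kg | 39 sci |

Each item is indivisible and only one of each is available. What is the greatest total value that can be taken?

Check high-value combinations within 13 kg:
- item 2: mass 12, value 56
- item 4+item 5: mass 7+5=12, value 37+3=40
- item 6: mass 10, value 39
- item 4: mass 7, value 37
- item 1: mass 12, value 34
Best: 56 sci.

56 sci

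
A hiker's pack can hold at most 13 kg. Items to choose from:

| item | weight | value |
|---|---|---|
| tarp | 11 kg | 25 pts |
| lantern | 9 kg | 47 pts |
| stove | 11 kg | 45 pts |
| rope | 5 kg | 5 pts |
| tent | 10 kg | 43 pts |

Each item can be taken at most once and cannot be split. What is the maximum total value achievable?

Check high-value combinations within 13 kg:
- lantern: weight 9, value 47
- stove: weight 11, value 45
- tent: weight 10, value 43
Best: 47 pts.

47 pts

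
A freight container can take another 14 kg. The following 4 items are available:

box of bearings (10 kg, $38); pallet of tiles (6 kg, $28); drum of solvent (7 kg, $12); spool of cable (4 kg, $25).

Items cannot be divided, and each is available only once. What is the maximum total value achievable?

Check high-value combinations within 14 kg:
- box of bearings+spool of cable: weight 10+4=14, value 38+25=63
- pallet of tiles+spool of cable: weight 6+4=10, value 28+25=53
- pallet of tiles+drum of solvent: weight 6+7=13, value 28+12=40
Best: $63.

$63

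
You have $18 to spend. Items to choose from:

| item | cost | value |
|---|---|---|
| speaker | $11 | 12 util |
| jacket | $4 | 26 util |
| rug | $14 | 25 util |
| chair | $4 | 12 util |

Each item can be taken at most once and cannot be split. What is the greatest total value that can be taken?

51 util

Check high-value combinations within $18:
- jacket+rug: cost 4+14=18, value 26+25=51
- jacket+chair: cost 4+4=8, value 26+12=38
- speaker+jacket: cost 11+4=15, value 12+26=38
Best: 51 util.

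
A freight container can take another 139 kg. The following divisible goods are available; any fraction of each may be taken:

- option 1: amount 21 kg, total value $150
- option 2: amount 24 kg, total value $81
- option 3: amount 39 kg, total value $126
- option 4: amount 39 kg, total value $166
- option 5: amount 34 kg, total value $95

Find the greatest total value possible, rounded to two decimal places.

Take in order of value per unit:
- option 1 (150/21 per unit): all 21 → value 150, running total 150.00
- option 4 (166/39 per unit): all 39 → value 166, running total 316.00
- option 2 (81/24 per unit): all 24 → value 81, running total 397.00
- option 3 (126/39 per unit): all 39 → value 126, running total 523.00
- option 5 (95/34 per unit): 16 of 34 → value 16×95/34 = 44.7059, running total 567.71
Total 567.71.

567.71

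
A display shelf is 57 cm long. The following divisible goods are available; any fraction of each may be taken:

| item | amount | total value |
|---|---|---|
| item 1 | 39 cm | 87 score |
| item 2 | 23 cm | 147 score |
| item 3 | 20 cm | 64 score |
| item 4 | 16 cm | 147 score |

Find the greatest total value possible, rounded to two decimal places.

Take in order of value per unit:
- item 4 (147/16 per unit): all 16 → value 147, running total 147.00
- item 2 (147/23 per unit): all 23 → value 147, running total 294.00
- item 3 (64/20 per unit): 18 of 20 → value 18×64/20 = 57.6000, running total 351.60
Total 351.60.

351.60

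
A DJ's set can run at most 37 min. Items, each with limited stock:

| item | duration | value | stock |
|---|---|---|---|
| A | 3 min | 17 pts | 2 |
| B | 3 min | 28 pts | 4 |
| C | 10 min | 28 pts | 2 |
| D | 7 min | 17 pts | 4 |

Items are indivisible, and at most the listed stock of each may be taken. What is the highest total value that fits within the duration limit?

191 pts

Top feasible selections:
- 2×A + 4×B + 1×C + 1×D: duration 35, value 191
- 1×A + 4×B + 2×C: duration 35, value 185
- 2×A + 4×B + 2×D: duration 32, value 180
- 1×A + 4×B + 3×D: duration 36, value 180
Best: 191 pts.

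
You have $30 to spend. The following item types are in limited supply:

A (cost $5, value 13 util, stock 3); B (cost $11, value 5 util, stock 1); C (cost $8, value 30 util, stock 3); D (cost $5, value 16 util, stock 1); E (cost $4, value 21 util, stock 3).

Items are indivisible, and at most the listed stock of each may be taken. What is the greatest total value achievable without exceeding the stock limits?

123 util

Top feasible selections:
- 2×C + 3×E: cost 28, value 123
- 1×A + 1×C + 1×D + 3×E: cost 30, value 122
- 2×A + 1×C + 3×E: cost 30, value 119
- 2×C + 1×D + 2×E: cost 29, value 118
Best: 123 util.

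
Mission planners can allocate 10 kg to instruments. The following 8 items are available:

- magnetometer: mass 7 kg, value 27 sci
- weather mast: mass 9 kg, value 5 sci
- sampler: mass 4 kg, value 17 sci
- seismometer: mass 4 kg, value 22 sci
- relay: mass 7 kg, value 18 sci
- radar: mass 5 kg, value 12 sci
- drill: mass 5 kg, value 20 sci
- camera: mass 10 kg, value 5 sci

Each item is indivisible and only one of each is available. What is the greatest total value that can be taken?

Check high-value combinations within 10 kg:
- seismometer+drill: mass 4+5=9, value 22+20=42
- sampler+seismometer: mass 4+4=8, value 17+22=39
- sampler+drill: mass 4+5=9, value 17+20=37
- seismometer+radar: mass 4+5=9, value 22+12=34
- radar+drill: mass 5+5=10, value 12+20=32
Best: 42 sci.

42 sci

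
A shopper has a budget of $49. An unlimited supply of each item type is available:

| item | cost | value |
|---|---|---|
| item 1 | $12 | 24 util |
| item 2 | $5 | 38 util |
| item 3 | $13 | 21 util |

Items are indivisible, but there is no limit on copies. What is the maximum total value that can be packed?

Best value-per-unit is item 2 at 38/5, and filling with it alone uses cost 9×5=45. No mix of the others beats 9×38 = 342.

342 util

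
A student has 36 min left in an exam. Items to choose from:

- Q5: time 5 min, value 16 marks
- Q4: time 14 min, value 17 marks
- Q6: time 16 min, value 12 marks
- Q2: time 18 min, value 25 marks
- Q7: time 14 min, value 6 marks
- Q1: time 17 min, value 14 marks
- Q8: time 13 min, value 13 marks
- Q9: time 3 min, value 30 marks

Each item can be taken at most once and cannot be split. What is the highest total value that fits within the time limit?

Check high-value combinations within 36 min:
- Q5+Q4+Q8+Q9: time 5+14+13+3=35, value 16+17+13+30=76
- Q4+Q2+Q9: time 14+18+3=35, value 17+25+30=72
- Q5+Q2+Q9: time 5+18+3=26, value 16+25+30=71
Best: 76 marks.

76 marks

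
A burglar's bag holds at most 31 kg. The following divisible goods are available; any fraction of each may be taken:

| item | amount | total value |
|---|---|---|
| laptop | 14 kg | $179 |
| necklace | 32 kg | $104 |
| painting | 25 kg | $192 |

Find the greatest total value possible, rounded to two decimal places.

Take in order of value per unit:
- laptop (179/14 per unit): all 14 → value 179, running total 179.00
- painting (192/25 per unit): 17 of 25 → value 17×192/25 = 130.5600, running total 309.56
Total 309.56.

309.56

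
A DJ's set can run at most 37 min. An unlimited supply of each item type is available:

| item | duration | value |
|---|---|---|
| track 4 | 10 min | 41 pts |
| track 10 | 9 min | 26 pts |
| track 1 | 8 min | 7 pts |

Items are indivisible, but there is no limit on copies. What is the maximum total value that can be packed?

123 pts

Best value-per-unit is track 4 at 41/10, and filling with it alone uses duration 3×10=30. No mix of the others beats 3×41 = 123.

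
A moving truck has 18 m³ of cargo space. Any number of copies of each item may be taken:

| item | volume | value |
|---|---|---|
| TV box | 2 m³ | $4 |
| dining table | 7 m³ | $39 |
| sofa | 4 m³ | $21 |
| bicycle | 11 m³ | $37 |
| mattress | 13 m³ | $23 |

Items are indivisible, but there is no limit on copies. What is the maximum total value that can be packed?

$99

Best value-per-unit is dining table at 39/7; filling with it alone gives 2×39 = 78.
Optimal mix: 2×dining table + 1×sofa → volume 18, value 99.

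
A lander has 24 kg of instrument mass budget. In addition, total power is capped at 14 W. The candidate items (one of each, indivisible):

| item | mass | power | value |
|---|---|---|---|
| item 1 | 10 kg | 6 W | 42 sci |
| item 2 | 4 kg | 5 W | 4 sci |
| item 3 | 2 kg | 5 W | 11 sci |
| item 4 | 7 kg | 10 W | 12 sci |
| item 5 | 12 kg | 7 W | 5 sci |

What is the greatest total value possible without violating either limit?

53 sci

Feasible sets respecting both limits:
- item 1+item 3: mass 12, power 11, value 53
- item 1+item 5: mass 22, power 13, value 47
- item 1+item 2: mass 14, power 11, value 46
- item 1: mass 10, power 6, value 42
Best: 53 sci.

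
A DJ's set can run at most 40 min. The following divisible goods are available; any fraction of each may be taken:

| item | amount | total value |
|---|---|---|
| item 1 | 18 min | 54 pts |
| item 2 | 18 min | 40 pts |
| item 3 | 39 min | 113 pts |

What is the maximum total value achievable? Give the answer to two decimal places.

Take in order of value per unit:
- item 1 (54/18 per unit): all 18 → value 54, running total 54.00
- item 3 (113/39 per unit): 22 of 39 → value 22×113/39 = 63.7436, running total 117.74
Total 117.74.

117.74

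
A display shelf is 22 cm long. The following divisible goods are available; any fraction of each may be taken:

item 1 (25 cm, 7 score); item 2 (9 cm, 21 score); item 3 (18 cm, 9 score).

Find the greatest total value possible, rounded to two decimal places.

27.50

Take in order of value per unit:
- item 2 (21/9 per unit): all 9 → value 21, running total 21.00
- item 3 (9/18 per unit): 13 of 18 → value 13×9/18 = 6.5000, running total 27.50
Total 27.50.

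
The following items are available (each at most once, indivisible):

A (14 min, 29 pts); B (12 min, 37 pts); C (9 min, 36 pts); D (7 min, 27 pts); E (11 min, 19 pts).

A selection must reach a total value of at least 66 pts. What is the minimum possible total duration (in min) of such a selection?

21

Subsets with value ≥ 66, sorted by total duration:
- B+C: duration 21, value 73
- A+B: duration 26, value 66
- C+D+E: duration 27, value 82
Minimum duration: 21 min.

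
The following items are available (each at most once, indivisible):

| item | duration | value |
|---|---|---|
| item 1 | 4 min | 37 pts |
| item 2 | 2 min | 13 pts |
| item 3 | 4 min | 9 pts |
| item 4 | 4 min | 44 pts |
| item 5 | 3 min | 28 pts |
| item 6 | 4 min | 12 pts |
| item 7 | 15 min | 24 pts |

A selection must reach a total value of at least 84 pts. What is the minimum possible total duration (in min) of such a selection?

Subsets with value ≥ 84, sorted by total duration:
- item 2+item 4+item 5: duration 9, value 85
- item 1+item 2+item 4: duration 10, value 94
- item 1+item 4+item 5: duration 11, value 109
Minimum duration: 9 min.

9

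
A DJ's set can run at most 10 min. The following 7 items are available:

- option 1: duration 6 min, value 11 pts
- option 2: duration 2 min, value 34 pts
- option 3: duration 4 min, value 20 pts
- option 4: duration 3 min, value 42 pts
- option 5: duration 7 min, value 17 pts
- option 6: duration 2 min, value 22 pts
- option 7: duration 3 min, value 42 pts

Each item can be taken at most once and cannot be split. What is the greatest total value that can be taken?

Check high-value combinations within 10 min:
- option 2+option 4+option 6+option 7: duration 2+3+2+3=10, value 34+42+22+42=140
- option 2+option 4+option 7: duration 2+3+3=8, value 34+42+42=118
- option 4+option 6+option 7: duration 3+2+3=8, value 42+22+42=106
- option 3+option 4+option 7: duration 4+3+3=10, value 20+42+42=104
Best: 140 pts.

140 pts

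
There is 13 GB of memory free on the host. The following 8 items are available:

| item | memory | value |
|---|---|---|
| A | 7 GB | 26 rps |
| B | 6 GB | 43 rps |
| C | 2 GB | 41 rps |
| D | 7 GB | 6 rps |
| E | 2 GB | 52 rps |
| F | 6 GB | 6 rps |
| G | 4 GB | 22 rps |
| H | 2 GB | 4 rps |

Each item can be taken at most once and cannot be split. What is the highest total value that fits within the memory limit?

140 rps

Check high-value combinations within 13 GB:
- B+C+E+H: memory 6+2+2+2=12, value 43+41+52+4=140
- B+C+E: memory 6+2+2=10, value 43+41+52=136
- A+C+E+H: memory 7+2+2+2=13, value 26+41+52+4=123
- C+E+G+H: memory 2+2+4+2=10, value 41+52+22+4=119
- A+C+E: memory 7+2+2=11, value 26+41+52=119
Best: 140 rps.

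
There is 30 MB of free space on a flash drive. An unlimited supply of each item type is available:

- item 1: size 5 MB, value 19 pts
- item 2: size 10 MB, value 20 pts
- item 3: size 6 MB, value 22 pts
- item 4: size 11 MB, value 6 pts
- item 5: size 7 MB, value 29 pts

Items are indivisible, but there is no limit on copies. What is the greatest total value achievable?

Best value-per-unit is item 5 at 29/7; filling with it alone gives 4×29 = 116.
Optimal mix: 2×item 1 + 1×item 3 + 2×item 5 → size 30, value 118.

118 pts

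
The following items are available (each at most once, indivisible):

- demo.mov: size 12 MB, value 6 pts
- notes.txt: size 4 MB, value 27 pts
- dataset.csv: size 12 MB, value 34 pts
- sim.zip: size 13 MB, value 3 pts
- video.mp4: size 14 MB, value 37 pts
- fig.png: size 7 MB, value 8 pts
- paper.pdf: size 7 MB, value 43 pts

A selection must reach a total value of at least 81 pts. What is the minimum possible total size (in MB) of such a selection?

23

Subsets with value ≥ 81, sorted by total size:
- notes.txt+dataset.csv+paper.pdf: size 23, value 104
- notes.txt+video.mp4+paper.pdf: size 25, value 107
- dataset.csv+fig.png+paper.pdf: size 26, value 85
Minimum size: 23 MB.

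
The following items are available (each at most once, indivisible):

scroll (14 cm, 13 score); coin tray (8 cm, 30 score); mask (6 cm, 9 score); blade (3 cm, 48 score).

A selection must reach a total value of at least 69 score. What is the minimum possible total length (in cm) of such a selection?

Subsets with value ≥ 69, sorted by total length:
- coin tray+blade: length 11, value 78
- coin tray+mask+blade: length 17, value 87
- scroll+mask+blade: length 23, value 70
Minimum length: 11 cm.

11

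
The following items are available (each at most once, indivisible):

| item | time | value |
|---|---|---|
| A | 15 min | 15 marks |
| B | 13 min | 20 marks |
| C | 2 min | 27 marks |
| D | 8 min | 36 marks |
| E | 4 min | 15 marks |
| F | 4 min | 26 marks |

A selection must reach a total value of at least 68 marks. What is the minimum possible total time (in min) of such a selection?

10

Subsets with value ≥ 68, sorted by total time:
- C+E+F: time 10, value 68
- C+D+F: time 14, value 89
Minimum time: 10 min.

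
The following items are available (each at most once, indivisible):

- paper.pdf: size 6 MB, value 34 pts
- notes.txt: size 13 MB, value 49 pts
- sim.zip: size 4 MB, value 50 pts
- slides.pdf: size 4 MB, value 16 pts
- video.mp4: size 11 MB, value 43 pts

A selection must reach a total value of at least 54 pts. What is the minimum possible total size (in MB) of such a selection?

Subsets with value ≥ 54, sorted by total size:
- sim.zip+slides.pdf: size 8, value 66
- paper.pdf+sim.zip: size 10, value 84
- paper.pdf+sim.zip+slides.pdf: size 14, value 100
- sim.zip+video.mp4: size 15, value 93
Minimum size: 8 MB.

8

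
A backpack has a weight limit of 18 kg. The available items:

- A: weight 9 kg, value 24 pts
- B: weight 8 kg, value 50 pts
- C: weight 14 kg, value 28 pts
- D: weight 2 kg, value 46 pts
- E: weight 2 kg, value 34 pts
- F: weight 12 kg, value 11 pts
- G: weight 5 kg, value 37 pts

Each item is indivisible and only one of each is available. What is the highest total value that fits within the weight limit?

This is a 0/1 knapsack; check combinations near the capacity.
- B+D+E+G: weight 8+2+2+5=17, value 50+46+34+37=167
- A+D+E+G: weight 9+2+2+5=18, value 24+46+34+37=141
- B+D+G: weight 8+2+5=15, value 50+46+37=133
- B+D+E: weight 8+2+2=12, value 50+46+34=130
- B+E+G: weight 8+2+5=15, value 50+34+37=121
Best: 167 pts.

167 pts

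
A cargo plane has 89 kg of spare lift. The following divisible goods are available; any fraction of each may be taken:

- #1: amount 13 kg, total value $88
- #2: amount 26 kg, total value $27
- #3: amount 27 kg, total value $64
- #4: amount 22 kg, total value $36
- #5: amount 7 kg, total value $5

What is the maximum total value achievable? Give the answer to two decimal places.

215.71

Take in order of value per unit:
- #1 (88/13 per unit): all 13 → value 88, running total 88.00
- #3 (64/27 per unit): all 27 → value 64, running total 152.00
- #4 (36/22 per unit): all 22 → value 36, running total 188.00
- #2 (27/26 per unit): all 26 → value 27, running total 215.00
- #5 (5/7 per unit): 1 of 7 → value 1×5/7 = 0.7143, running total 215.71
Total 215.71.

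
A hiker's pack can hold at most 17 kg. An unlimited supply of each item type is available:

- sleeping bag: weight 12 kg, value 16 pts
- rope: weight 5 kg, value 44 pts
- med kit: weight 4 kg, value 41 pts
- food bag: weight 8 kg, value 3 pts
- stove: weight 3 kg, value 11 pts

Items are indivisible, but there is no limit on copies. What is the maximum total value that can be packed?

167 pts

Best value-per-unit is med kit at 41/4; filling with it alone gives 4×41 = 164.
Optimal mix: 1×rope + 3×med kit → weight 17, value 167.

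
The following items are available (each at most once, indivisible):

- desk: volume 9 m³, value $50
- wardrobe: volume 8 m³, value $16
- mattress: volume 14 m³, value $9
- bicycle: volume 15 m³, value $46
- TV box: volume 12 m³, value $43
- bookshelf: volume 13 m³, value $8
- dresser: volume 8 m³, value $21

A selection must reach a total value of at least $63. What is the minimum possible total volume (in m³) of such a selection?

17

Subsets with value ≥ 63, sorted by total volume:
- desk+dresser: volume 17, value 71
- desk+wardrobe: volume 17, value 66
Minimum volume: 17 m³.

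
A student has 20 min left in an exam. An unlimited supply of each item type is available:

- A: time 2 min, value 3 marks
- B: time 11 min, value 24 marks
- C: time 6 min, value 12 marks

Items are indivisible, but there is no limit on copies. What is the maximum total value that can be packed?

Best value-per-unit is B at 24/11; filling with it alone gives 1×24 = 24.
Optimal mix: 1×A + 1×B + 1×C → time 19, value 39.

39 marks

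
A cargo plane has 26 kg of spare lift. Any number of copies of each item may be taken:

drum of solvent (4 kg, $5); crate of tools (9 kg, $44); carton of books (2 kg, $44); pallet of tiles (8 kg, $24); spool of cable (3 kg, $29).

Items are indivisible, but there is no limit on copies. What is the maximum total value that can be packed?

Best value-per-unit is carton of books at 44/2, and filling with it alone uses weight 13×2=26. No mix of the others beats 13×44 = 572.

$572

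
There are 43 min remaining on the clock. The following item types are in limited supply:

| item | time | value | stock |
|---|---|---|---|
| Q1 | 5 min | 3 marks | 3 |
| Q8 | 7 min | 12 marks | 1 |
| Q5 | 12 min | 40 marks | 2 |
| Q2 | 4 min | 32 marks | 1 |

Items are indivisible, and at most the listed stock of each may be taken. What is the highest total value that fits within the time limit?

Top feasible selections:
- 1×Q1 + 1×Q8 + 2×Q5 + 1×Q2: time 40, value 127
- 1×Q8 + 2×Q5 + 1×Q2: time 35, value 124
Best: 127 marks.

127 marks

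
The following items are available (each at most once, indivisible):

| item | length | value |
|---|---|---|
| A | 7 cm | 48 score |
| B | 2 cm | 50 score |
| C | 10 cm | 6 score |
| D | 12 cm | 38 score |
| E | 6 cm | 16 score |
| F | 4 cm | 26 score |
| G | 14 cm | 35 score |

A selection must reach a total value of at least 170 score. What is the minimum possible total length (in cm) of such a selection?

Subsets with value ≥ 170, sorted by total length:
- A+B+D+E+F: length 31, value 178
- A+B+E+F+G: length 33, value 175
Minimum length: 31 cm.

31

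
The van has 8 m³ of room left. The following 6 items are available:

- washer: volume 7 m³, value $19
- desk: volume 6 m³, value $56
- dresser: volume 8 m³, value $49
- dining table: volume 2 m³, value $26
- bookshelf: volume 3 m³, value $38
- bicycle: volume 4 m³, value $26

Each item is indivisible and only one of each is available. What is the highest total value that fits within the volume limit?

This is a 0/1 knapsack; check combinations near the capacity.
- desk+dining table: volume 6+2=8, value 56+26=82
- dining table+bookshelf: volume 2+3=5, value 26+38=64
- bookshelf+bicycle: volume 3+4=7, value 38+26=64
- desk: volume 6, value 56
Best: $82.

$82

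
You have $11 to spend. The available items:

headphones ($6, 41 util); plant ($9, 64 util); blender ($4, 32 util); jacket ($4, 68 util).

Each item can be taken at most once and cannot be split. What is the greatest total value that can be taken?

Check high-value combinations within $11:
- headphones+jacket: cost 6+4=10, value 41+68=109
- blender+jacket: cost 4+4=8, value 32+68=100
- headphones+blender: cost 6+4=10, value 41+32=73
Best: 109 util.

109 util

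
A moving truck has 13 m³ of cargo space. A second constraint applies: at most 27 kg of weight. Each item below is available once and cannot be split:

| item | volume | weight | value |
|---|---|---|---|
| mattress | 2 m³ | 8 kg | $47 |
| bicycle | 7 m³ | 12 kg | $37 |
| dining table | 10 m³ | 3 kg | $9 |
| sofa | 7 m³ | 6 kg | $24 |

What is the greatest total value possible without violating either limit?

Feasible sets respecting both limits:
- mattress+bicycle: volume 9, weight 20, value 84
- mattress+sofa: volume 9, weight 14, value 71
- mattress+dining table: volume 12, weight 11, value 56
Best: $84.

$84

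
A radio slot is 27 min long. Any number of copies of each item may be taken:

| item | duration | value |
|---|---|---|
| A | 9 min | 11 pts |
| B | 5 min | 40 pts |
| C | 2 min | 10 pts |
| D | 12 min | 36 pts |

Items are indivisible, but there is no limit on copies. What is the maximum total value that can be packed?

Best value-per-unit is B at 40/5; filling with it alone gives 5×40 = 200.
Optimal mix: 5×B + 1×C → duration 27, value 210.

210 pts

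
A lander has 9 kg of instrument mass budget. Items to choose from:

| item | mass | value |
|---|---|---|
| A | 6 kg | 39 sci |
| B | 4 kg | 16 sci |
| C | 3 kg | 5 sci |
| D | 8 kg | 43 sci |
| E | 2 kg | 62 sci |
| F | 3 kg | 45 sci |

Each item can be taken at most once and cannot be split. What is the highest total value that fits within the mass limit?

123 sci

This is a 0/1 knapsack; check combinations near the capacity.
- B+E+F: mass 4+2+3=9, value 16+62+45=123
- C+E+F: mass 3+2+3=8, value 5+62+45=112
- E+F: mass 2+3=5, value 62+45=107
Best: 123 sci.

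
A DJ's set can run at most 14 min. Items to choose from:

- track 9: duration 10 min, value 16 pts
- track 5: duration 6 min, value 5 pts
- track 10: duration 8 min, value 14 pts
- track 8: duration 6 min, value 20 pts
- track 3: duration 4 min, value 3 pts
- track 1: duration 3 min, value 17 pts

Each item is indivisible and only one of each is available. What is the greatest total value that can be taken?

Check high-value combinations within 14 min:
- track 8+track 3+track 1: duration 6+4+3=13, value 20+3+17=40
- track 8+track 1: duration 6+3=9, value 20+17=37
- track 10+track 8: duration 8+6=14, value 14+20=34
Best: 40 pts.

40 pts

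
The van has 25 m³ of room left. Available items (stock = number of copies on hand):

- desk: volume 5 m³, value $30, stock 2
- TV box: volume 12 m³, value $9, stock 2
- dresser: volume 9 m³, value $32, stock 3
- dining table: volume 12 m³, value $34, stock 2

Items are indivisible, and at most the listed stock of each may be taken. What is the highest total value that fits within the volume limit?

$94

Top feasible selections:
- 2×desk + 1×dining table: volume 22, value 94
- 1×desk + 2×dresser: volume 23, value 94
- 2×desk + 1×dresser: volume 19, value 92
Best: $94.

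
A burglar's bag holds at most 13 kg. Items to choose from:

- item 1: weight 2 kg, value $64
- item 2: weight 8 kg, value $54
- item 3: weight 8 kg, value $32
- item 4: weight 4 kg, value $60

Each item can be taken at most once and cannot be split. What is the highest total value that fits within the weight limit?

$124

Check high-value combinations within 13 kg:
- item 1+item 4: weight 2+4=6, value 64+60=124
- item 1+item 2: weight 2+8=10, value 64+54=118
- item 2+item 4: weight 8+4=12, value 54+60=114
- item 1+item 3: weight 2+8=10, value 64+32=96
- item 3+item 4: weight 8+4=12, value 32+60=92
Best: $124.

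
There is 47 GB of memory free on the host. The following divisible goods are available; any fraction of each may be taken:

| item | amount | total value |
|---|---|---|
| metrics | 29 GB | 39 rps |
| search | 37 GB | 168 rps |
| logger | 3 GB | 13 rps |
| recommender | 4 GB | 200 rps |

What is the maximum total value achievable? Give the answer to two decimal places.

Take in order of value per unit:
- recommender (200/4 per unit): all 4 → value 200, running total 200.00
- search (168/37 per unit): all 37 → value 168, running total 368.00
- logger (13/3 per unit): all 3 → value 13, running total 381.00
- metrics (39/29 per unit): 3 of 29 → value 3×39/29 = 4.0345, running total 385.03
Total 385.03.

385.03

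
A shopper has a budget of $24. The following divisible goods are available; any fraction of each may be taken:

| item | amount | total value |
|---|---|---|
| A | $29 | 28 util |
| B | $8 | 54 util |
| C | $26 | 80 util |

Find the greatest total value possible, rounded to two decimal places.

Take in order of value per unit:
- B (54/8 per unit): all 8 → value 54, running total 54.00
- C (80/26 per unit): 16 of 26 → value 16×80/26 = 49.2308, running total 103.23
Total 103.23.

103.23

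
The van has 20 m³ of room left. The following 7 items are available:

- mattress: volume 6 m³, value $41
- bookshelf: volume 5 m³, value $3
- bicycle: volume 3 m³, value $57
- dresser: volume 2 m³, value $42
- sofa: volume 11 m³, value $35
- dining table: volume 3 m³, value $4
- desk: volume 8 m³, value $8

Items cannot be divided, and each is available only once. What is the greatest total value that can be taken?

Check high-value combinations within 20 m³:
- mattress+bicycle+dresser+desk: volume 6+3+2+8=19, value 41+57+42+8=148
- mattress+bookshelf+bicycle+dresser+dining table: volume 6+5+3+2+3=19, value 41+3+57+42+4=147
- mattress+bicycle+dresser+dining table: volume 6+3+2+3=14, value 41+57+42+4=144
- mattress+bookshelf+bicycle+dresser: volume 6+5+3+2=16, value 41+3+57+42=143
- mattress+bicycle+dresser: volume 6+3+2=11, value 41+57+42=140
Best: $148.

$148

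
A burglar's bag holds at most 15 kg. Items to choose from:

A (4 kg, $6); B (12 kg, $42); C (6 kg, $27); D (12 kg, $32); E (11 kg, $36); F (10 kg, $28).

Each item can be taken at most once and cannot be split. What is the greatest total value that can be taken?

$42

Check high-value combinations within 15 kg:
- B: weight 12, value 42
- A+E: weight 4+11=15, value 6+36=42
- E: weight 11, value 36
Best: $42.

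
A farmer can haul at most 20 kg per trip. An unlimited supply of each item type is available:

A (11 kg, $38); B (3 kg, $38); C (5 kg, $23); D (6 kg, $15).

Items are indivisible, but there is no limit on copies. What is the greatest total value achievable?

Best value-per-unit is B at 38/3, and filling with it alone uses weight 6×3=18. No mix of the others beats 6×38 = 228.

$228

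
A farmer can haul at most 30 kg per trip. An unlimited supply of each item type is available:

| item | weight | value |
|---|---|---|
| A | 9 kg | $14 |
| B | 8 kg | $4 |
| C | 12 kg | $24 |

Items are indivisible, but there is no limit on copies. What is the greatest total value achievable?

$52

Best value-per-unit is C at 24/12; filling with it alone gives 2×24 = 48.
Optimal mix: 2×A + 1×C → weight 30, value 52.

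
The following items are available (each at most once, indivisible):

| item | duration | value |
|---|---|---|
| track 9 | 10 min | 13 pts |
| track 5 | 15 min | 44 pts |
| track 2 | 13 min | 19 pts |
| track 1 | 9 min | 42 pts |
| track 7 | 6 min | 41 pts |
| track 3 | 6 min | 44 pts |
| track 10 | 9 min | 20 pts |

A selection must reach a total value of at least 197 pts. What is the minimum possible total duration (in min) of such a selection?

55

Subsets with value ≥ 197, sorted by total duration:
- track 9+track 5+track 1+track 7+track 3+track 10: duration 55, value 204
- track 5+track 2+track 1+track 7+track 3+track 10: duration 58, value 210
- track 9+track 5+track 2+track 1+track 7+track 3: duration 59, value 203
Minimum duration: 55 min.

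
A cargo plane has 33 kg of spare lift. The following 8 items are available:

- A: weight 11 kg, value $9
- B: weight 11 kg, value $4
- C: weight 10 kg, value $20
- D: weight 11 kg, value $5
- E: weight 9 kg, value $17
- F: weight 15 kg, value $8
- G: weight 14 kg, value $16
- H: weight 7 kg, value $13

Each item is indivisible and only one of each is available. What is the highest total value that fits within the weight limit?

$53

Check high-value combinations within 33 kg:
- C+E+G: weight 10+9+14=33, value 20+17+16=53
- C+E+H: weight 10+9+7=26, value 20+17+13=50
- C+G+H: weight 10+14+7=31, value 20+16+13=49
- A+C+E: weight 11+10+9=30, value 9+20+17=46
- E+G+H: weight 9+14+7=30, value 17+16+13=46
Best: $53.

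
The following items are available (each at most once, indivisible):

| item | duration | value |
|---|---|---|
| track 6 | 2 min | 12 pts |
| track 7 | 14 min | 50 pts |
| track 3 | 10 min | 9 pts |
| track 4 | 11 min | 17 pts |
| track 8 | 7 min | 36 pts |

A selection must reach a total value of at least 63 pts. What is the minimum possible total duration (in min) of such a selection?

Subsets with value ≥ 63, sorted by total duration:
- track 6+track 4+track 8: duration 20, value 65
- track 7+track 8: duration 21, value 86
- track 6+track 7+track 8: duration 23, value 98
- track 7+track 4: duration 25, value 67
Minimum duration: 20 min.

20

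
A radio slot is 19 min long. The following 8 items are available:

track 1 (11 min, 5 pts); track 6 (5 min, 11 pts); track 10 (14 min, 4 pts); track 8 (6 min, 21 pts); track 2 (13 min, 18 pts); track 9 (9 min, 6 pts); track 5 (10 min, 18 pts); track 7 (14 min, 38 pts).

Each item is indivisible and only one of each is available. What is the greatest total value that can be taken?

Check high-value combinations within 19 min:
- track 6+track 7: duration 5+14=19, value 11+38=49
- track 8+track 5: duration 6+10=16, value 21+18=39
- track 8+track 2: duration 6+13=19, value 21+18=39
- track 7: duration 14, value 38
Best: 49 pts.

49 pts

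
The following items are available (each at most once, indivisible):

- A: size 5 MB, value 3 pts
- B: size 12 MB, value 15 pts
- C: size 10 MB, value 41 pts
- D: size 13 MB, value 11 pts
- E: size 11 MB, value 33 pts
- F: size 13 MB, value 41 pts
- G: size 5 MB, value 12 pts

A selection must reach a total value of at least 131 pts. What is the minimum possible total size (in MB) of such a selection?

Subsets with value ≥ 131, sorted by total size:
- B+C+E+F+G: size 51, value 142
- A+B+C+E+F: size 51, value 133
- C+D+E+F+G: size 52, value 138
- A+B+C+E+F+G: size 56, value 145
Minimum size: 51 MB.

51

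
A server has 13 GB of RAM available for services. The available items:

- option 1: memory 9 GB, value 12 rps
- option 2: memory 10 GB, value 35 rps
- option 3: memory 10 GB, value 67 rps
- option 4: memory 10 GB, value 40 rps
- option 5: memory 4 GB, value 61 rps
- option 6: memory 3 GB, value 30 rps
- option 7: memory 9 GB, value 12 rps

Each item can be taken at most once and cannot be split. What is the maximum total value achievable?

Check high-value combinations within 13 GB:
- option 3+option 6: memory 10+3=13, value 67+30=97
- option 5+option 6: memory 4+3=7, value 61+30=91
- option 1+option 5: memory 9+4=13, value 12+61=73
- option 5+option 7: memory 4+9=13, value 61+12=73
Best: 97 rps.

97 rps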